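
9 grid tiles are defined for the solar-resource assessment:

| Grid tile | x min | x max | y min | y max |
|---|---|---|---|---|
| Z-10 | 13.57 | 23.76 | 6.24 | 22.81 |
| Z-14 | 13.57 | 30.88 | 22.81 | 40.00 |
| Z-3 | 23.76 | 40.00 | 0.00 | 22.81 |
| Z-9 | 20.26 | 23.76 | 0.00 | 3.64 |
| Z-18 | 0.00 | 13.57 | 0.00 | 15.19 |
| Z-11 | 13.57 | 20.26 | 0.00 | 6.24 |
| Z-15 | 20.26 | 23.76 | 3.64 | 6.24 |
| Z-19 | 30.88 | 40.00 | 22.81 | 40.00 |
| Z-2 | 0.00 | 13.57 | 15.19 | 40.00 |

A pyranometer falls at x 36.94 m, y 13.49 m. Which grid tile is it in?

The point has x = 36.94 and y = 13.49.
Only Z-3 satisfies 23.76 ≤ x ≤ 40.00 and 0.00 ≤ y ≤ 22.81.

Z-3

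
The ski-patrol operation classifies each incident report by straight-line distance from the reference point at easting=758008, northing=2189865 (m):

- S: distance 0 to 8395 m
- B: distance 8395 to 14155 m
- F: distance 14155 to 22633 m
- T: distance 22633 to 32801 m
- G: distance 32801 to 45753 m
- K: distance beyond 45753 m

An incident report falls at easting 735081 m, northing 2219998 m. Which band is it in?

Distance = √((735081−758008)² + (2219998−2189865)²) = √(525647329.000 + 907997689.000) = 37863.505 m.
32801 ≤ 37863.505 < 45753 → G.

G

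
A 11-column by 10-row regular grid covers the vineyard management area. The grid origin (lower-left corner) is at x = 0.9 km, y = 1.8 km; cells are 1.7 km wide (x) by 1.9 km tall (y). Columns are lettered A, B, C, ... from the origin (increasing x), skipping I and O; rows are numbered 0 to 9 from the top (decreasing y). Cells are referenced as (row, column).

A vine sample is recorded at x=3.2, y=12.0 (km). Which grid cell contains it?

(4, B)

Column index: ⌊(3.2 − 0.9) / 1.7⌋ = ⌊1.353⌋ = 1 → column B
Row offset from origin: ⌊(12.0 − 1.8) / 1.9⌋ = ⌊5.368⌋ = 5 → row 4 (counted from top)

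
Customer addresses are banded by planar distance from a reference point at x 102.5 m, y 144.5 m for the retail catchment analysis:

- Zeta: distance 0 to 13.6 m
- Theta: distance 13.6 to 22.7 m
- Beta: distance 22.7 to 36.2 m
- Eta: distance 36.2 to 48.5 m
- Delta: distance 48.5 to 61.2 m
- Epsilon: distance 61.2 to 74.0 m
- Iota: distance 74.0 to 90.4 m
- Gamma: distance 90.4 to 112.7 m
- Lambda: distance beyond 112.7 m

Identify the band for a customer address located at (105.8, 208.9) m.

Distance = √((105.8−102.5)² + (208.9−144.5)²) = √(10.890 + 4147.360) = 64.484 m.
61.2 ≤ 64.484 < 74.0 → Epsilon.

Epsilon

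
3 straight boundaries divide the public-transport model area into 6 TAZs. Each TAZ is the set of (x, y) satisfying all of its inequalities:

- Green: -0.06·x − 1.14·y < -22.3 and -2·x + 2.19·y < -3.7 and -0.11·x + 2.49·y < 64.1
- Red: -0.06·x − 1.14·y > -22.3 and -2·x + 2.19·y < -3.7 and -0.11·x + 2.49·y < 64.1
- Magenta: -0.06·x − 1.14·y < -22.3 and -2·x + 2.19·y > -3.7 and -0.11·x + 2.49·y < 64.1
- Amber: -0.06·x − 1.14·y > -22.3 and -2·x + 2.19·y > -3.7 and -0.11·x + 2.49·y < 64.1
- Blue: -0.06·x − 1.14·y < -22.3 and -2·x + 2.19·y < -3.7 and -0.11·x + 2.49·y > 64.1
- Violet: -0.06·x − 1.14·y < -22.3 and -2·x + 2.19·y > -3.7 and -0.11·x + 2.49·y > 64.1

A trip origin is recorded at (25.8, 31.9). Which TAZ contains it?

-0.06·25.8 − 1.14·31.9 = -37.914, which is < -22.3
-2·25.8 + 2.19·31.9 = 18.261, which is > -3.7
-0.11·25.8 + 2.49·31.9 = 76.593, which is > 64.1
This sign pattern matches Violet.

Violet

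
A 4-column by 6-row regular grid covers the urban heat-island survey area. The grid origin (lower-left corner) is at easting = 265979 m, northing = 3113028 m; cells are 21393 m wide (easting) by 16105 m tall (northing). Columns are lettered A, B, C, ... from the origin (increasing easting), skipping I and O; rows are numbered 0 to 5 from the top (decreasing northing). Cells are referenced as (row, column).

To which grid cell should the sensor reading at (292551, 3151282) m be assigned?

(3, B)

Column index: ⌊(292551 − 265979) / 21393⌋ = ⌊1.242⌋ = 1 → column B
Row offset from origin: ⌊(3151282 − 3113028) / 16105⌋ = ⌊2.375⌋ = 2 → row 3 (counted from top)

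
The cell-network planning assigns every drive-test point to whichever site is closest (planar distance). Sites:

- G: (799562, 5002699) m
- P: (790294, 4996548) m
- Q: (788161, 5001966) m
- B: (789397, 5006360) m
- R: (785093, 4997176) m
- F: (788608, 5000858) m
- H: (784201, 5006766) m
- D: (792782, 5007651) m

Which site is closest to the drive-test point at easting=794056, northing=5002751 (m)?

Squared distances to each site:
G: 30318740.000; P: 52629853.000; Q: 35367250.000; B: 34731162.000; R: 111415994.000; F: 33264153.000; H: 113241250.000; D: 25633076.000.
Minimum at D.

D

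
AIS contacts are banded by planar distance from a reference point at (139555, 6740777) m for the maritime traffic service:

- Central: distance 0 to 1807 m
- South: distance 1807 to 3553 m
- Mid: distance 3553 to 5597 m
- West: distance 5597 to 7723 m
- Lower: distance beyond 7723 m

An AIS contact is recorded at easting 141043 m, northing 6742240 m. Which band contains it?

South

Distance = √((141043−139555)² + (6742240−6740777)²) = √(2214144.000 + 2140369.000) = 2086.747 m.
1807 ≤ 2086.747 < 3553 → South.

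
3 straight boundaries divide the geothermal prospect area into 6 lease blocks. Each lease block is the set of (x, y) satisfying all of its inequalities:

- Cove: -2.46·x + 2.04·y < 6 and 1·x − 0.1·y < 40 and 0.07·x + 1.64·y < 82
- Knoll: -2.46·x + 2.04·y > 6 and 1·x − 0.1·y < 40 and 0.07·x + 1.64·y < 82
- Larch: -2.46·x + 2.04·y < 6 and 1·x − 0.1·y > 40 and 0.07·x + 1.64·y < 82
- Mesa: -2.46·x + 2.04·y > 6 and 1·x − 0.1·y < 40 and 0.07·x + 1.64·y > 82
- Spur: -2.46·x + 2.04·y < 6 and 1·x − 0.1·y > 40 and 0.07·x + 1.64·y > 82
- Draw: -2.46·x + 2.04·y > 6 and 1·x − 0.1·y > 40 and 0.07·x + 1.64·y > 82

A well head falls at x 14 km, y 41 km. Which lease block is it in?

Knoll

-2.46·14 + 2.04·41 = 49.200, which is > 6
1·14 − 0.1·41 = 9.900, which is < 40
0.07·14 + 1.64·41 = 68.220, which is < 82
This sign pattern matches Knoll.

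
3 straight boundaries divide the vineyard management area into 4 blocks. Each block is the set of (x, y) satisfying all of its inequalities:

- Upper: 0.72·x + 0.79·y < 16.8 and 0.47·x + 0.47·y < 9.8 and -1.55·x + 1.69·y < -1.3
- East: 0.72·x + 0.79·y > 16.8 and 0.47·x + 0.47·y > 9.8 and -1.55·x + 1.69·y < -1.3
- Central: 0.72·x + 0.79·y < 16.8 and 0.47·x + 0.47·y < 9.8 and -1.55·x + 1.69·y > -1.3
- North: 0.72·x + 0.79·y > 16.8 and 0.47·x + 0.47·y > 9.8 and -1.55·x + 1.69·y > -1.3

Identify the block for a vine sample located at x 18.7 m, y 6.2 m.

0.72·18.7 + 0.79·6.2 = 18.362, which is > 16.8
0.47·18.7 + 0.47·6.2 = 11.703, which is > 9.8
-1.55·18.7 + 1.69·6.2 = -18.507, which is < -1.3
This sign pattern matches East.

East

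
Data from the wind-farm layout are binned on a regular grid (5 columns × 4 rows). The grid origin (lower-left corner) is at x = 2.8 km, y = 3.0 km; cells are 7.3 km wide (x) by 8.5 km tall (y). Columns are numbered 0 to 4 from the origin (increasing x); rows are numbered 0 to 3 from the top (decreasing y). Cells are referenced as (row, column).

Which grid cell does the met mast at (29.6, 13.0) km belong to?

Column index: ⌊(29.6 − 2.8) / 7.3⌋ = ⌊3.671⌋ = 3
Row offset from origin: ⌊(13.0 − 3.0) / 8.5⌋ = ⌊1.176⌋ = 1 → row 2 (counted from top)

(2, 3)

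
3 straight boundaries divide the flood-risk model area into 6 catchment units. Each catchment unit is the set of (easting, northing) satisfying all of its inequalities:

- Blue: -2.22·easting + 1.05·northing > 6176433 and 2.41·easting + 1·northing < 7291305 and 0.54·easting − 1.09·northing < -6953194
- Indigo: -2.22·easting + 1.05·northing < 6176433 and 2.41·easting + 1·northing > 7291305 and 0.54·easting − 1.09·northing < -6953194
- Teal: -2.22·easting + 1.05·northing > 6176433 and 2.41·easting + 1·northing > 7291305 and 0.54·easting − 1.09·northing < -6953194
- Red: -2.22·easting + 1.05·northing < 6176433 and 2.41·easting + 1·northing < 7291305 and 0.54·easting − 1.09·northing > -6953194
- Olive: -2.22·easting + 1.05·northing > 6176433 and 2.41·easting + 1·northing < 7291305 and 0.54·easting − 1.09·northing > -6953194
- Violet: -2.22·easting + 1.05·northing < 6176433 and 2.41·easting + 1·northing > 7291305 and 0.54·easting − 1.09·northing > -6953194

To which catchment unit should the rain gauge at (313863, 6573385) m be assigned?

Teal

-2.22·313863 + 1.05·6573385 = 6205278.390, which is > 6176433
2.41·313863 + 1·6573385 = 7329794.830, which is > 7291305
0.54·313863 − 1.09·6573385 = -6995503.630, which is < -6953194
This sign pattern matches Teal.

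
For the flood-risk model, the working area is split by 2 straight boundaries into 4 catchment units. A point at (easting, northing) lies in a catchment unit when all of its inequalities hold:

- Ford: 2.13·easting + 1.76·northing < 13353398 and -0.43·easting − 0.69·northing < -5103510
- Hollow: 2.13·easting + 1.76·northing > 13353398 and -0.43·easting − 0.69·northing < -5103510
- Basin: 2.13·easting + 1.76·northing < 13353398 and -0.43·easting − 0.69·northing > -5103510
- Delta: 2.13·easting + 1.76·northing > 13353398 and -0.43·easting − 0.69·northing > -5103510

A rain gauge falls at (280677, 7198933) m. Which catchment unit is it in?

2.13·280677 + 1.76·7198933 = 13267964.090, which is < 13353398
-0.43·280677 − 0.69·7198933 = -5087954.880, which is > -5103510
This sign pattern matches Basin.

Basin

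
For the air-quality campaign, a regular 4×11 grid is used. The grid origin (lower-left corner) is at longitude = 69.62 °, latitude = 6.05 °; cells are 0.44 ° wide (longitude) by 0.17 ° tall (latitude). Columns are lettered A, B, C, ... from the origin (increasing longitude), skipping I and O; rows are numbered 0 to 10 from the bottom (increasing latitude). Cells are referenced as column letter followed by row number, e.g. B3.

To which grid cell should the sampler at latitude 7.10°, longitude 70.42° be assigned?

B6

Column index: ⌊(70.42 − 69.62) / 0.44⌋ = ⌊1.818⌋ = 1 → column B
Row offset from origin: ⌊(7.10 − 6.05) / 0.17⌋ = ⌊6.176⌋ = 6 → row 6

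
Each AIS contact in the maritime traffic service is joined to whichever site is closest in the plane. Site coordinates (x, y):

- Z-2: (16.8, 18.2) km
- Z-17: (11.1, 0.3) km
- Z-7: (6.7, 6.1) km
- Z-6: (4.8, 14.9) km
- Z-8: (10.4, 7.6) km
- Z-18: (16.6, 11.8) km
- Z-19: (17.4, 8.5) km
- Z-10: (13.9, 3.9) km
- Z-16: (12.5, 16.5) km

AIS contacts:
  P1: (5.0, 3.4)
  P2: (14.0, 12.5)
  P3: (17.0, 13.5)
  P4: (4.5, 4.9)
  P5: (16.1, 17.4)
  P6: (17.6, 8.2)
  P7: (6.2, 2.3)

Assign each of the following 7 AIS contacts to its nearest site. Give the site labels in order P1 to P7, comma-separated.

P1 → Z-7 (d²=10.18)
P2 → Z-18 (d²=7.25)
P3 → Z-18 (d²=3.05)
P4 → Z-7 (d²=6.28)
P5 → Z-2 (d²=1.13)
P6 → Z-19 (d²=0.13)
P7 → Z-7 (d²=14.69)

Z-7, Z-18, Z-18, Z-7, Z-2, Z-19, Z-7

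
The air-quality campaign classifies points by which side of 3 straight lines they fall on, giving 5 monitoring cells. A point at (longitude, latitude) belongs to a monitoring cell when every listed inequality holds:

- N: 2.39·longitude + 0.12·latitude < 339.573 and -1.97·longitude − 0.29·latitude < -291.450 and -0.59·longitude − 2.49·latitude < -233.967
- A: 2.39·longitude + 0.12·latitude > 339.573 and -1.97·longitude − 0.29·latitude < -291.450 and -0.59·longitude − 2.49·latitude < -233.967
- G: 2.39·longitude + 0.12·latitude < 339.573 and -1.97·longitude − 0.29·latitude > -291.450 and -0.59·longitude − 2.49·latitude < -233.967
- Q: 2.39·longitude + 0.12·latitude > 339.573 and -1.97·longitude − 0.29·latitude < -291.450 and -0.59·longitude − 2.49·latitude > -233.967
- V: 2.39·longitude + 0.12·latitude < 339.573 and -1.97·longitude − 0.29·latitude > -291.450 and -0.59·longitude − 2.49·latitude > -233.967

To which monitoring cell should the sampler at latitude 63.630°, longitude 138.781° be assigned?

N

2.39·138.781 + 0.12·63.630 = 339.322, which is < 339.573
-1.97·138.781 − 0.29·63.630 = -291.851, which is < -291.450
-0.59·138.781 − 2.49·63.630 = -240.319, which is < -233.967
This sign pattern matches N.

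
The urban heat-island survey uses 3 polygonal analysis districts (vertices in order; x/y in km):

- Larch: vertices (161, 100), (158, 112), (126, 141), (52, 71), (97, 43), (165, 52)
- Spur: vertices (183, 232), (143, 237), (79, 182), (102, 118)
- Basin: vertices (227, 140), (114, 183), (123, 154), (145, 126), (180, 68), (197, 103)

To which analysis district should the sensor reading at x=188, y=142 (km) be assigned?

Cast a ray rightward from (188, 142). For each polygon, the edges (by vertex number in listed order) whose endpoints lie on opposite sides of y = 142, where each meets that height, and whether that is right or left of the point:
Larch: no edge straddles that height → 0 crossings.
Spur: 3–4 at x≈93.4 (left), 4–1 at x≈119.1 (left) → 0 crossings.
Basin: 1–2 at x≈221.7 (right), 3–4 at x≈132.4 (left) → 1 crossing.
Only Basin has an odd count, so the point is inside Basin.

Basin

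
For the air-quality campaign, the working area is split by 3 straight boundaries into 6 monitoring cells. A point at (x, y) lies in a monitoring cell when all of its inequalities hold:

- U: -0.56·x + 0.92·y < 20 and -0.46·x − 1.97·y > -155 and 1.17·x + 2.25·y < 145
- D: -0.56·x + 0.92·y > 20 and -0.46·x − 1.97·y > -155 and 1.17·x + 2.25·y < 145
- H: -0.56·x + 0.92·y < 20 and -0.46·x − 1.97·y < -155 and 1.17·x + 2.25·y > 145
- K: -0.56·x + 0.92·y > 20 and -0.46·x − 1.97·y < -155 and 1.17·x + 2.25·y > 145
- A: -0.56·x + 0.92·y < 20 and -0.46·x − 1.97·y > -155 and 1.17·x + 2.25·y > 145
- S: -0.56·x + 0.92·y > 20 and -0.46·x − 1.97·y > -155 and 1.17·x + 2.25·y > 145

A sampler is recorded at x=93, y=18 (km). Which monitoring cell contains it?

A

-0.56·93 + 0.92·18 = -35.520, which is < 20
-0.46·93 − 1.97·18 = -78.240, which is > -155
1.17·93 + 2.25·18 = 149.310, which is > 145
This sign pattern matches A.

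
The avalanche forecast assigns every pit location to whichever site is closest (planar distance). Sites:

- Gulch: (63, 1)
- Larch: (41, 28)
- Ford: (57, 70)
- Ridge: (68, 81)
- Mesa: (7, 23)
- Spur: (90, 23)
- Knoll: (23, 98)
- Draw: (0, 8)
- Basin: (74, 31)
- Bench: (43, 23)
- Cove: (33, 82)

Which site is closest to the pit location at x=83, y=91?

Squared distances to each site:
Gulch: 8500.000; Larch: 5733.000; Ford: 1117.000; Ridge: 325.000; Mesa: 10400.000; Spur: 4673.000; Knoll: 3649.000; Draw: 13778.000; Basin: 3681.000; Bench: 6224.000; Cove: 2581.000.
Minimum at Ridge.

Ridge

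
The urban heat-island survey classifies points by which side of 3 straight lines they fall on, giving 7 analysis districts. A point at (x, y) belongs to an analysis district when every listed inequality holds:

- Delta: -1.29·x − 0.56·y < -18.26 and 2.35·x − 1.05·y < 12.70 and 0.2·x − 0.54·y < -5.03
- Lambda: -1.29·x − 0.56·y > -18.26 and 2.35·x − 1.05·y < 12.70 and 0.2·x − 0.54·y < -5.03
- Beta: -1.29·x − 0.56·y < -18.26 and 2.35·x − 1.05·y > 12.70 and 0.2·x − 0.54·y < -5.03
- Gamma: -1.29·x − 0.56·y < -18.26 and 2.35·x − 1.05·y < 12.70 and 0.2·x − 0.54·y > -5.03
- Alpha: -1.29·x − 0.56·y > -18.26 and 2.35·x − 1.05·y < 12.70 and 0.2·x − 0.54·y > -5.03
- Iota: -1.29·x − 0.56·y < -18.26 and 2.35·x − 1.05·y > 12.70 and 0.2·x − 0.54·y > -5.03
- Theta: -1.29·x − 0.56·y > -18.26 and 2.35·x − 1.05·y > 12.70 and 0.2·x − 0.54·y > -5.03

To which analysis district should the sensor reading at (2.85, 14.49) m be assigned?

Lambda

-1.29·2.85 − 0.56·14.49 = -11.791, which is > -18.26
2.35·2.85 − 1.05·14.49 = -8.517, which is < 12.70
0.2·2.85 − 0.54·14.49 = -7.255, which is < -5.03
This sign pattern matches Lambda.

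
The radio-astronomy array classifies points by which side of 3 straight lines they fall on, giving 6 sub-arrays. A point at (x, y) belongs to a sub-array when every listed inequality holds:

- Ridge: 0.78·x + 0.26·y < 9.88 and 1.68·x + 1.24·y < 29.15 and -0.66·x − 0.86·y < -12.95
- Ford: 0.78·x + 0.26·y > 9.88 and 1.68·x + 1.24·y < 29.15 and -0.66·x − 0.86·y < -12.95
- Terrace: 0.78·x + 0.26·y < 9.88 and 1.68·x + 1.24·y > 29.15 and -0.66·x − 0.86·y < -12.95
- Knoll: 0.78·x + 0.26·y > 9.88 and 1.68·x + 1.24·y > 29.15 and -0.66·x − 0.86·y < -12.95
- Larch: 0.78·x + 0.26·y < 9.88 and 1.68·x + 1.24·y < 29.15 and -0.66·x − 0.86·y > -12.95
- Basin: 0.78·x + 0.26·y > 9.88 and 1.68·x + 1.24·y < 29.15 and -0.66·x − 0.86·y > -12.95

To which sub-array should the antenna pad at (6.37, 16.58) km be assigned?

Terrace

0.78·6.37 + 0.26·16.58 = 9.279, which is < 9.88
1.68·6.37 + 1.24·16.58 = 31.261, which is > 29.15
-0.66·6.37 − 0.86·16.58 = -18.463, which is < -12.95
This sign pattern matches Terrace.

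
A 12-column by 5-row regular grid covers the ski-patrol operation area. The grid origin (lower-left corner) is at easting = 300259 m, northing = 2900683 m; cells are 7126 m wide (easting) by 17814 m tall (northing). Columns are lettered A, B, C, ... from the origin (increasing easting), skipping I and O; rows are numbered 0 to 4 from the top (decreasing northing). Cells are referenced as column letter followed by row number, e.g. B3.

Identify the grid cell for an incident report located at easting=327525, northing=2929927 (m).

Column index: ⌊(327525 − 300259) / 7126⌋ = ⌊3.826⌋ = 3 → column D
Row offset from origin: ⌊(2929927 − 2900683) / 17814⌋ = ⌊1.642⌋ = 1 → row 3 (counted from top)

D3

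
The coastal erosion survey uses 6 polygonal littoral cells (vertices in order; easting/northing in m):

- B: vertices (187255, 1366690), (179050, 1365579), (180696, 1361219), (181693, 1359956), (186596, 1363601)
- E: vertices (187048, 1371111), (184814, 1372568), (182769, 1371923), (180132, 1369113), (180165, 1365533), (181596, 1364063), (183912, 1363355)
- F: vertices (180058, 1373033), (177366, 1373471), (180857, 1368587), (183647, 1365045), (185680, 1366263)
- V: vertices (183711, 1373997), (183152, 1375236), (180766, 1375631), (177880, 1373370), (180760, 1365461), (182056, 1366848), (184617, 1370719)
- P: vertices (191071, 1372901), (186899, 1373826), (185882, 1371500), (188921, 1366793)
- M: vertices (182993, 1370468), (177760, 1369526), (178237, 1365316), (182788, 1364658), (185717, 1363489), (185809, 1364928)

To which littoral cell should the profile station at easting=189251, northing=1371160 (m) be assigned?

Cast a ray rightward from (189251, 1371160). For each polygon, the edges (by vertex number in listed order) whose endpoints lie on opposite sides of northing = 1371160, where each meets that height, and whether that is right or left of the point:
B: no edge straddles that height → 0 crossings.
E: 1–2 at easting≈186972.9 (left), 3–4 at easting≈182053.0 (left) → 0 crossings.
F: 2–3 at easting≈179017.9 (left), 5–1 at easting≈181613.4 (left) → 0 crossings.
V: 4–5 at easting≈178684.8 (left), 7–1 at easting≈184495.1 (left) → 0 crossings.
P: 3–4 at easting≈186101.5 (left), 4–1 at easting≈190458.2 (right) → 1 crossing.
M: no edge straddles that height → 0 crossings.
Only P has an odd count, so the point is inside P.

P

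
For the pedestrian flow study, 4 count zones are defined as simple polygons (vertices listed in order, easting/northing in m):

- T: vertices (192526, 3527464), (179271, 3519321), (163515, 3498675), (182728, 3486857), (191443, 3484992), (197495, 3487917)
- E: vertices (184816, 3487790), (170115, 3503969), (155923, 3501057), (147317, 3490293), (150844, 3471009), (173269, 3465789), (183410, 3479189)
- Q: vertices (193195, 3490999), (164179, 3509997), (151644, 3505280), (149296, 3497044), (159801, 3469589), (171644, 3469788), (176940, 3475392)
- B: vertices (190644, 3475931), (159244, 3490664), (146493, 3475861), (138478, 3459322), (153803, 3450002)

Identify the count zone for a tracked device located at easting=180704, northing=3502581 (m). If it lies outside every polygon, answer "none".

T

Cast a ray rightward from (180704, 3502581). For each polygon, the edges (by vertex number in listed order) whose endpoints lie on opposite sides of northing = 3502581, where each meets that height, and whether that is right or left of the point:
T: 2–3 at easting≈166495.9 (left), 6–1 at easting≈195652.5 (right) → 1 crossing.
E: 1–2 at easting≈171376.2 (left), 2–3 at easting≈163350.4 (left) → 0 crossings.
Q: 1–2 at easting≈175505.6 (left), 3–4 at easting≈150874.5 (left) → 0 crossings.
B: no edge straddles that height → 0 crossings.
Only T has an odd count, so the point is inside T.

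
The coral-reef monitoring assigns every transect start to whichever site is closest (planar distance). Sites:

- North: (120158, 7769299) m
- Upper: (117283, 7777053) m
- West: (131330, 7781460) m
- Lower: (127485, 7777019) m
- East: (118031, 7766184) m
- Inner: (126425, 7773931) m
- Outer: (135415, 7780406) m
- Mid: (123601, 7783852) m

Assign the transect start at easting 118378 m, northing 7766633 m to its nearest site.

Squared distances to each site:
North: 10275956.000; Upper: 109775425.000; West: 387594233.000; Lower: 190806445.000; East: 322010.000; Inner: 118015013.000; Outer: 479954898.000; Mid: 323773690.000.
Minimum at East.

East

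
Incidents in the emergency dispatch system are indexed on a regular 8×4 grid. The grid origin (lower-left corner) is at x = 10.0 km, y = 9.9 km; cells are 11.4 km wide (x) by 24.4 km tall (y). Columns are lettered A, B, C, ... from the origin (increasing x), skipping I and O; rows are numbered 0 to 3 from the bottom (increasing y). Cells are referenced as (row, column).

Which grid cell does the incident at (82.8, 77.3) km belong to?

(2, G)

Column index: ⌊(82.8 − 10.0) / 11.4⌋ = ⌊6.386⌋ = 6 → column G
Row offset from origin: ⌊(77.3 − 9.9) / 24.4⌋ = ⌊2.762⌋ = 2 → row 2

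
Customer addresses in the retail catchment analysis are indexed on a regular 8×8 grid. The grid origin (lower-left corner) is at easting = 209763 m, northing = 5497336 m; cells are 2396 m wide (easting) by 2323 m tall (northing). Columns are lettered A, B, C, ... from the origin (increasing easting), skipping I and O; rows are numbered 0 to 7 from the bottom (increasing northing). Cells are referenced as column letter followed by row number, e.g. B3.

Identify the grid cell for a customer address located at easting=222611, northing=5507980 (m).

F4

Column index: ⌊(222611 − 209763) / 2396⌋ = ⌊5.362⌋ = 5 → column F
Row offset from origin: ⌊(5507980 − 5497336) / 2323⌋ = ⌊4.582⌋ = 4 → row 4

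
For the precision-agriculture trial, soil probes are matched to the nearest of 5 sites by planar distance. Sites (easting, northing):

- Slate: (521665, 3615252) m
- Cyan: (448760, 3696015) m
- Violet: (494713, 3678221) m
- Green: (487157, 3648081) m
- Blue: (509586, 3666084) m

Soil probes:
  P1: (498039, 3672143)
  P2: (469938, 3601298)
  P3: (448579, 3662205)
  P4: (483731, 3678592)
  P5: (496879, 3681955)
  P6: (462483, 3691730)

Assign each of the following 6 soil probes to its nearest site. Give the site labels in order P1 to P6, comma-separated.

Violet, Green, Cyan, Violet, Violet, Cyan

P1 → Violet (d²=48004360.00)
P2 → Green (d²=2485143050.00)
P3 → Cyan (d²=1143148861.00)
P4 → Violet (d²=120741965.00)
P5 → Violet (d²=18634312.00)
P6 → Cyan (d²=206681954.00)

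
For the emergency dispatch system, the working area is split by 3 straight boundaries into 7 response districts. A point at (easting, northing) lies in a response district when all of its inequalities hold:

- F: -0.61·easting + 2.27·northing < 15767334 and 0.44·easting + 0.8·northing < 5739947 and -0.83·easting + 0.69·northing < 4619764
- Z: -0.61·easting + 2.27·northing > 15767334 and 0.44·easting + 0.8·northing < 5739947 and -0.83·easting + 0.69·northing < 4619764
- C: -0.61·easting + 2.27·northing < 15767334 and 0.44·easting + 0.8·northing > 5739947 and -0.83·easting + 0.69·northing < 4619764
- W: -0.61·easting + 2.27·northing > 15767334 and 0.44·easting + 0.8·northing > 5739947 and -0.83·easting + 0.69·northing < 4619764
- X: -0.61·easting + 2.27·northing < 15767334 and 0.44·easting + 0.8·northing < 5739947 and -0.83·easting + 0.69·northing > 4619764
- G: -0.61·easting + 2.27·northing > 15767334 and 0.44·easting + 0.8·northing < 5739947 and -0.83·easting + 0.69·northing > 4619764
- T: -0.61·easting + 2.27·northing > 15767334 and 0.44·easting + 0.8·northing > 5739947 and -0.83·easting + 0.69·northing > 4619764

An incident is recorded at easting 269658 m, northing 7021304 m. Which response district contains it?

G

-0.61·269658 + 2.27·7021304 = 15773868.700, which is > 15767334
0.44·269658 + 0.8·7021304 = 5735692.720, which is < 5739947
-0.83·269658 + 0.69·7021304 = 4620883.620, which is > 4619764
This sign pattern matches G.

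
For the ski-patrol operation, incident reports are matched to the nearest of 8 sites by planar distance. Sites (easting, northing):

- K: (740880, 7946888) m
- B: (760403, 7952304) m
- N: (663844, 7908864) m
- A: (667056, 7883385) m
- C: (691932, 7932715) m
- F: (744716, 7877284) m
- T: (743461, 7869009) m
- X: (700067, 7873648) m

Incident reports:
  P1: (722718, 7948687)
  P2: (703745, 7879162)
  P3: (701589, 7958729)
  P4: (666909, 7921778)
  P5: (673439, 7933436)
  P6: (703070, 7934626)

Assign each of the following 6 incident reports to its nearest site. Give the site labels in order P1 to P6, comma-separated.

K, X, C, N, C, C

P1 → K (d²=333094645.00)
P2 → X (d²=43931880.00)
P3 → C (d²=769985845.00)
P4 → N (d²=176165621.00)
P5 → C (d²=342510890.00)
P6 → C (d²=127706965.00)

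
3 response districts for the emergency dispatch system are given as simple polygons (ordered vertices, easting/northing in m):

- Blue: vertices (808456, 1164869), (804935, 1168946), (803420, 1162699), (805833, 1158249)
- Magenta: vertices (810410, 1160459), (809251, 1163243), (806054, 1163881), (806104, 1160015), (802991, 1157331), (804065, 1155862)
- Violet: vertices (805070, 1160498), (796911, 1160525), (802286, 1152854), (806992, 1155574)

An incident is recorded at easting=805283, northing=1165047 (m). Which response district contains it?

Blue

Cast a ray rightward from (805283, 1165047). For each polygon, the edges (by vertex number in listed order) whose endpoints lie on opposite sides of northing = 1165047, where each meets that height, and whether that is right or left of the point:
Blue: 1–2 at easting≈808302.3 (right), 2–3 at easting≈803989.4 (left) → 1 crossing.
Magenta: no edge straddles that height → 0 crossings.
Violet: no edge straddles that height → 0 crossings.
Only Blue has an odd count, so the point is inside Blue.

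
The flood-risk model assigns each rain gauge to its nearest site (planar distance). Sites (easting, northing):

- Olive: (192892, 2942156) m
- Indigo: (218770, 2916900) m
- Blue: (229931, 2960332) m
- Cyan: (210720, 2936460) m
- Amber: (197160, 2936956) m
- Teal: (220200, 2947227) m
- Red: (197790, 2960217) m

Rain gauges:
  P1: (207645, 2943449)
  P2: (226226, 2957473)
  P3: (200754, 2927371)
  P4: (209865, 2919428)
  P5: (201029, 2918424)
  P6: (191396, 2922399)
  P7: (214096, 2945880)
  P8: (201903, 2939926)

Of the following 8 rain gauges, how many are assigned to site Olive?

P1 → Cyan
P2 → Blue
P3 → Amber
P4 → Indigo
P5 → Indigo
P6 → Amber
P7 → Teal
P8 → Amber
0 of the 8 go to Olive.

0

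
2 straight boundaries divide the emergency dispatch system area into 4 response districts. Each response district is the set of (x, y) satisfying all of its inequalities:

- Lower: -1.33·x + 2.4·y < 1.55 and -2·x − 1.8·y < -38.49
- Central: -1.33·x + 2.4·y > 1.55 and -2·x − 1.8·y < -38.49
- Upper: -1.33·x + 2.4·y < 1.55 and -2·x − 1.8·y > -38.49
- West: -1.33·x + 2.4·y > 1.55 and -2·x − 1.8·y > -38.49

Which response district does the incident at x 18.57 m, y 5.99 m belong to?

-1.33·18.57 + 2.4·5.99 = -10.322, which is < 1.55
-2·18.57 − 1.8·5.99 = -47.922, which is < -38.49
This sign pattern matches Lower.

Lower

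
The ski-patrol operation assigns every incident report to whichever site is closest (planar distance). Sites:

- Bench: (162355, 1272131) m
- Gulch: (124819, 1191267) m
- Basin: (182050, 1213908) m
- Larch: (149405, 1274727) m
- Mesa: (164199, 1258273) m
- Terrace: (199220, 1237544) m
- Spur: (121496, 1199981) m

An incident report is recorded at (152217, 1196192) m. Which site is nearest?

Squared distances to each site:
Bench: 5869510765.000; Gulch: 774906029.000; Basin: 1203864545.000; Larch: 6175653569.000; Mesa: 3997618885.000; Terrace: 3919269913.000; Spur: 958136362.000.
Minimum at Gulch.

Gulch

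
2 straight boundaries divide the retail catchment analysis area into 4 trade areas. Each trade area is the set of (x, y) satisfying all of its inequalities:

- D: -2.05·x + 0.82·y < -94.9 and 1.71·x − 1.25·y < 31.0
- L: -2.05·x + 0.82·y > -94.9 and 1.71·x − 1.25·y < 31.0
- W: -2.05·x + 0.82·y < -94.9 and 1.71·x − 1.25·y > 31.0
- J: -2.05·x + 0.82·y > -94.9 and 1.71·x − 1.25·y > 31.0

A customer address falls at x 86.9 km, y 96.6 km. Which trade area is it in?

D

-2.05·86.9 + 0.82·96.6 = -98.933, which is < -94.9
1.71·86.9 − 1.25·96.6 = 27.849, which is < 31.0
This sign pattern matches D.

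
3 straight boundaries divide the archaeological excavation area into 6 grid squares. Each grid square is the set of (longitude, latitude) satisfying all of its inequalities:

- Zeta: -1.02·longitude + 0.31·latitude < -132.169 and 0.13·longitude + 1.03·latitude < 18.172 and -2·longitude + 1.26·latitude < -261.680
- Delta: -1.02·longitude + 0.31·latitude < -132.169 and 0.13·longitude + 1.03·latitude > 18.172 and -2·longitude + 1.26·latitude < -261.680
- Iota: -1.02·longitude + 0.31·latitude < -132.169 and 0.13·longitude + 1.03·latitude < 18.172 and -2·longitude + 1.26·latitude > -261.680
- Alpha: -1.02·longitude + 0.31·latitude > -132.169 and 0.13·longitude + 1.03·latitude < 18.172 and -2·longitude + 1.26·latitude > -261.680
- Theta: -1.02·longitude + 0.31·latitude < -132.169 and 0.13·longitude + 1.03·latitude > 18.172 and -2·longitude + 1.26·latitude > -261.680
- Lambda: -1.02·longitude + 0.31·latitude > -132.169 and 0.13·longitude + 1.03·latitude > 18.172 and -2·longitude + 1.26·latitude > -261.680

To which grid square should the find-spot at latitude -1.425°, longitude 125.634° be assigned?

-1.02·125.634 + 0.31·-1.425 = -128.588, which is > -132.169
0.13·125.634 + 1.03·-1.425 = 14.865, which is < 18.172
-2·125.634 + 1.26·-1.425 = -253.064, which is > -261.680
This sign pattern matches Alpha.

Alpha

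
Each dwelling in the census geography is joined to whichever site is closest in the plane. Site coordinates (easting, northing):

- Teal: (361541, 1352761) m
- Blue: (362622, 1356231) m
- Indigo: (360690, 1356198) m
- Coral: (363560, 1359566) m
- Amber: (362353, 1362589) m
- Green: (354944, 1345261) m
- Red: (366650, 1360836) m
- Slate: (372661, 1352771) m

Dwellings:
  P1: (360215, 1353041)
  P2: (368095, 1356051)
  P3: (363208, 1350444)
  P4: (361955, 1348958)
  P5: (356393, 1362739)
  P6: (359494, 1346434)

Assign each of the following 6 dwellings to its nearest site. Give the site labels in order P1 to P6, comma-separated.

P1 → Teal (d²=1836676.00)
P2 → Red (d²=24984250.00)
P3 → Teal (d²=8147378.00)
P4 → Teal (d²=14634205.00)
P5 → Amber (d²=35544100.00)
P6 → Green (d²=22078429.00)

Teal, Red, Teal, Teal, Amber, Green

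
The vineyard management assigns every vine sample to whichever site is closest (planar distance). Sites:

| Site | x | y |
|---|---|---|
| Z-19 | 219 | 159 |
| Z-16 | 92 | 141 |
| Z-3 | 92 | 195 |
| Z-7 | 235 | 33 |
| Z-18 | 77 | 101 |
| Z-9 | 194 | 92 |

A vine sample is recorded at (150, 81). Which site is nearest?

Z-9

Squared distances to each site:
Z-19: 10845.000; Z-16: 6964.000; Z-3: 16360.000; Z-7: 9529.000; Z-18: 5729.000; Z-9: 2057.000.
Minimum at Z-9.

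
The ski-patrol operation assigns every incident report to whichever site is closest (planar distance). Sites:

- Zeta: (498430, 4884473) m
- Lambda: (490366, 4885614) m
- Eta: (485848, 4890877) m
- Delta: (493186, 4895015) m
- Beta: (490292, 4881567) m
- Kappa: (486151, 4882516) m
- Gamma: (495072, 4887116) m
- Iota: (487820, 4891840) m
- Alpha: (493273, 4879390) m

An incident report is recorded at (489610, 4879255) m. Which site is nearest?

Beta

Squared distances to each site:
Zeta: 105019924.000; Lambda: 41008417.000; Eta: 149223528.000; Delta: 261165376.000; Beta: 5810468.000; Kappa: 22598802.000; Gamma: 91628765.000; Iota: 161586325.000; Alpha: 13435794.000.
Minimum at Beta.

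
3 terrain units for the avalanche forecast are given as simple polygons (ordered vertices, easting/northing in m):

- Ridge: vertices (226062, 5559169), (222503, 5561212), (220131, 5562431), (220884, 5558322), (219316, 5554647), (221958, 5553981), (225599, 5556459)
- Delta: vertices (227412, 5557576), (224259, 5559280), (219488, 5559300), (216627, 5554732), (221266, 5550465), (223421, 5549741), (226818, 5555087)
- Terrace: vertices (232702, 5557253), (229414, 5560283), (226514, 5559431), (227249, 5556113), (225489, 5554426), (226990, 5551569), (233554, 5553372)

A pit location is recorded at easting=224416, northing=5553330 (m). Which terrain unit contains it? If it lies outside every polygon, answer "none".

Delta

Cast a ray rightward from (224416, 5553330). For each polygon, the edges (by vertex number in listed order) whose endpoints lie on opposite sides of northing = 5553330, where each meets that height, and whether that is right or left of the point:
Ridge: no edge straddles that height → 0 crossings.
Delta: 4–5 at easting≈218151.2 (left), 6–7 at easting≈225701.6 (right) → 1 crossing.
Terrace: 5–6 at easting≈226064.8 (right), 6–7 at easting≈233401.1 (right) → 2 crossings.
Only Delta has an odd count, so the point is inside Delta.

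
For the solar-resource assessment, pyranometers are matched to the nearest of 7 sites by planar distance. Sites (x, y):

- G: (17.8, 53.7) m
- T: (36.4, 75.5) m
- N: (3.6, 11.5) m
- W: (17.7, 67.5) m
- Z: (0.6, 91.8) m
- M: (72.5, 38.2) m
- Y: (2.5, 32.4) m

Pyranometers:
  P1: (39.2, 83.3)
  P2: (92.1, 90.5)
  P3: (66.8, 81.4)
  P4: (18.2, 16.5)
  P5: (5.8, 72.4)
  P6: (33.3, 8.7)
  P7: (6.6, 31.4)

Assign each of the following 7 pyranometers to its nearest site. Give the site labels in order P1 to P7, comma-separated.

P1 → T (d²=68.68)
P2 → M (d²=3119.45)
P3 → T (d²=958.97)
P4 → N (d²=238.16)
P5 → W (d²=165.62)
P6 → N (d²=889.93)
P7 → Y (d²=17.81)

T, M, T, N, W, N, Y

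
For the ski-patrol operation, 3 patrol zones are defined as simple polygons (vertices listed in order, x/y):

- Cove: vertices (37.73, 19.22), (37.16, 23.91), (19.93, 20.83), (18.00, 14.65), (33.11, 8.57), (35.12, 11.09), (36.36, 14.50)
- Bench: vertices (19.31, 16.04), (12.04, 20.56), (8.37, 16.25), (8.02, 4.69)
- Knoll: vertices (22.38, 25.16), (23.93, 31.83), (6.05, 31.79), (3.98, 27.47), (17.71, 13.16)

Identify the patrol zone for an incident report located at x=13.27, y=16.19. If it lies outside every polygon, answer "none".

Bench

Cast a ray rightward from (13.27, 16.19). For each polygon, the edges (by vertex number in listed order) whose endpoints lie on opposite sides of y = 16.19, where each meets that height, and whether that is right or left of the point:
Cove: 3–4 at x≈18.481 (right), 7–1 at x≈36.851 (right) → 2 crossings.
Bench: 1–2 at x≈19.069 (right), 3–4 at x≈8.368 (left) → 1 crossing.
Knoll: 4–5 at x≈14.803 (right), 5–1 at x≈18.889 (right) → 2 crossings.
Only Bench has an odd count, so the point is inside Bench.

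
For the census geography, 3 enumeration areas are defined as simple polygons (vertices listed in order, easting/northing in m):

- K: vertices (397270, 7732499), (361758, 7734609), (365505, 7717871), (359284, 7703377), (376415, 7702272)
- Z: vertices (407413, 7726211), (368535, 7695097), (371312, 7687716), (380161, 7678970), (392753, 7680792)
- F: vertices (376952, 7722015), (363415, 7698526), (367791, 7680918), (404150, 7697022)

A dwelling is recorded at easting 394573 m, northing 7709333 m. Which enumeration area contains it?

Cast a ray rightward from (394573, 7709333). For each polygon, the edges (by vertex number in listed order) whose endpoints lie on opposite sides of northing = 7709333, where each meets that height, and whether that is right or left of the point:
K: 3–4 at easting≈361840.4 (left), 5–1 at easting≈381286.7 (left) → 0 crossings.
Z: 1–2 at easting≈386323.4 (left), 5–1 at easting≈401965.2 (right) → 1 crossing.
F: 1–2 at easting≈369643.2 (left), 4–1 at easting≈390752.9 (left) → 0 crossings.
Only Z has an odd count, so the point is inside Z.

Z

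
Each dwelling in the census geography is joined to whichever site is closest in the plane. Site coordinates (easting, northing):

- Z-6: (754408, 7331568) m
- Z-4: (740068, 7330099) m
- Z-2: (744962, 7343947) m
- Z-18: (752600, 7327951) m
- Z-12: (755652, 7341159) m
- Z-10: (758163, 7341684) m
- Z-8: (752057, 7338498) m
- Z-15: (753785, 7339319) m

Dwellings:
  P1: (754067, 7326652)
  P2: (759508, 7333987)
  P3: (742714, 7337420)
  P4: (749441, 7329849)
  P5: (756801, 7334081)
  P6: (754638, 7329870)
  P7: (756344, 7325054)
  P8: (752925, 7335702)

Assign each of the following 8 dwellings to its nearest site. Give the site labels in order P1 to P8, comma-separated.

Z-18, Z-6, Z-2, Z-18, Z-6, Z-6, Z-18, Z-8

P1 → Z-18 (d²=3839490.00)
P2 → Z-6 (d²=31861561.00)
P3 → Z-2 (d²=47655233.00)
P4 → Z-18 (d²=13581685.00)
P5 → Z-6 (d²=12041618.00)
P6 → Z-6 (d²=2936104.00)
P7 → Z-18 (d²=22410145.00)
P8 → Z-8 (d²=8571040.00)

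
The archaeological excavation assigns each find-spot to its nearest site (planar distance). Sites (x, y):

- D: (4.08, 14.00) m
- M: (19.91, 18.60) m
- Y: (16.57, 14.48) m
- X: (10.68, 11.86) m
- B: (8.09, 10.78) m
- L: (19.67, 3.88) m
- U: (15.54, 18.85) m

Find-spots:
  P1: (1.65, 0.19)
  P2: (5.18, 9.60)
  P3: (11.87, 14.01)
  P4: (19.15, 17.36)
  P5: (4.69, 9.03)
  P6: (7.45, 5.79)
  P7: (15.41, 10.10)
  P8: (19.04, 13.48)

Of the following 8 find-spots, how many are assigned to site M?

P1 → B
P2 → B
P3 → X
P4 → M
P5 → B
P6 → B
P7 → Y
P8 → Y
1 of the 8 goes to M.

1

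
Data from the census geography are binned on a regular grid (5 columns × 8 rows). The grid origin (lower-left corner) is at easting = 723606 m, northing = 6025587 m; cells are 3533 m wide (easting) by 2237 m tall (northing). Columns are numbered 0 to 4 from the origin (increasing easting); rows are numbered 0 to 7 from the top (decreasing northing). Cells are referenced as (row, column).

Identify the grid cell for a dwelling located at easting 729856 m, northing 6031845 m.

(5, 1)

Column index: ⌊(729856 − 723606) / 3533⌋ = ⌊1.769⌋ = 1
Row offset from origin: ⌊(6031845 − 6025587) / 2237⌋ = ⌊2.797⌋ = 2 → row 5 (counted from top)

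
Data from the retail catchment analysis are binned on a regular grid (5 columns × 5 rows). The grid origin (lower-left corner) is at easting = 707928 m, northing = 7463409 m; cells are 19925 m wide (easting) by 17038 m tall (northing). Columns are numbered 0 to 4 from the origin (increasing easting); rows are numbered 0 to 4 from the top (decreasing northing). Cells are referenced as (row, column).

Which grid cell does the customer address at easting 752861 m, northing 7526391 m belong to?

(1, 2)

Column index: ⌊(752861 − 707928) / 19925⌋ = ⌊2.255⌋ = 2
Row offset from origin: ⌊(7526391 − 7463409) / 17038⌋ = ⌊3.697⌋ = 3 → row 1 (counted from top)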